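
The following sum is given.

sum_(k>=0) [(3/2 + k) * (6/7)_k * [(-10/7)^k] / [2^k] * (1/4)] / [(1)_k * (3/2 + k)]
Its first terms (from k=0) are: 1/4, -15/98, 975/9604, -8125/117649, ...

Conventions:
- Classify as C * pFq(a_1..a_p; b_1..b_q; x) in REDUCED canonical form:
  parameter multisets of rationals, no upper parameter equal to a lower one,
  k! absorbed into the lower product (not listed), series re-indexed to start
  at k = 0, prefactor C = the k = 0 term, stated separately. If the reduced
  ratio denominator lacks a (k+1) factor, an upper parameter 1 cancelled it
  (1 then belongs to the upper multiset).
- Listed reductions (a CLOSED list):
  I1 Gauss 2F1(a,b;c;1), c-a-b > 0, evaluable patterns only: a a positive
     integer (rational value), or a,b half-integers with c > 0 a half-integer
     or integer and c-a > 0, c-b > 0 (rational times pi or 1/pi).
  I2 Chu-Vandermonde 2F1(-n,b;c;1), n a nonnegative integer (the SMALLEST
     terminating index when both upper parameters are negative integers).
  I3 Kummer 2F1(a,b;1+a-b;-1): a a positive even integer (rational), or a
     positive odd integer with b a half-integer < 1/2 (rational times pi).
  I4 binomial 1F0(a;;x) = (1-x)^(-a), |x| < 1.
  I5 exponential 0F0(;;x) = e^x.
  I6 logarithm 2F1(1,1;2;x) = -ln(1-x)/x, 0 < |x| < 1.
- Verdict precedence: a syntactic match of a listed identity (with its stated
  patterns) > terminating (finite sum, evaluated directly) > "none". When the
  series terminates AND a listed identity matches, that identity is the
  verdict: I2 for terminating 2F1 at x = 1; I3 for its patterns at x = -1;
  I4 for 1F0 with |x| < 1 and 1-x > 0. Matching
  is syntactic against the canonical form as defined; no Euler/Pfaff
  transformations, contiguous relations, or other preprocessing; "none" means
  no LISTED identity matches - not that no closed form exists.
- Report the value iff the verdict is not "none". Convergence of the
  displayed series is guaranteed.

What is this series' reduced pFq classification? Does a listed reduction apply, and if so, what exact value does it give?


This is 1/4 * 1F0(6/7; -; -5/7) in reduced canonical form. Verdict: the binomial series (I4) fires (the 1F0 binomial series: exponent -6/7, x = -5/7). Value: (1/4) * (12/7)^(-6/7).

Structural cue: with t_0 = 1/4, (1)_k (prefactor 1/4) is k! itself.
Ratio: r(k) = (-5/7) * (k+6/7) / [(k+1)] - poly over poly, x = (-5/7) from leading terms; C = 1/4 at k = 0.


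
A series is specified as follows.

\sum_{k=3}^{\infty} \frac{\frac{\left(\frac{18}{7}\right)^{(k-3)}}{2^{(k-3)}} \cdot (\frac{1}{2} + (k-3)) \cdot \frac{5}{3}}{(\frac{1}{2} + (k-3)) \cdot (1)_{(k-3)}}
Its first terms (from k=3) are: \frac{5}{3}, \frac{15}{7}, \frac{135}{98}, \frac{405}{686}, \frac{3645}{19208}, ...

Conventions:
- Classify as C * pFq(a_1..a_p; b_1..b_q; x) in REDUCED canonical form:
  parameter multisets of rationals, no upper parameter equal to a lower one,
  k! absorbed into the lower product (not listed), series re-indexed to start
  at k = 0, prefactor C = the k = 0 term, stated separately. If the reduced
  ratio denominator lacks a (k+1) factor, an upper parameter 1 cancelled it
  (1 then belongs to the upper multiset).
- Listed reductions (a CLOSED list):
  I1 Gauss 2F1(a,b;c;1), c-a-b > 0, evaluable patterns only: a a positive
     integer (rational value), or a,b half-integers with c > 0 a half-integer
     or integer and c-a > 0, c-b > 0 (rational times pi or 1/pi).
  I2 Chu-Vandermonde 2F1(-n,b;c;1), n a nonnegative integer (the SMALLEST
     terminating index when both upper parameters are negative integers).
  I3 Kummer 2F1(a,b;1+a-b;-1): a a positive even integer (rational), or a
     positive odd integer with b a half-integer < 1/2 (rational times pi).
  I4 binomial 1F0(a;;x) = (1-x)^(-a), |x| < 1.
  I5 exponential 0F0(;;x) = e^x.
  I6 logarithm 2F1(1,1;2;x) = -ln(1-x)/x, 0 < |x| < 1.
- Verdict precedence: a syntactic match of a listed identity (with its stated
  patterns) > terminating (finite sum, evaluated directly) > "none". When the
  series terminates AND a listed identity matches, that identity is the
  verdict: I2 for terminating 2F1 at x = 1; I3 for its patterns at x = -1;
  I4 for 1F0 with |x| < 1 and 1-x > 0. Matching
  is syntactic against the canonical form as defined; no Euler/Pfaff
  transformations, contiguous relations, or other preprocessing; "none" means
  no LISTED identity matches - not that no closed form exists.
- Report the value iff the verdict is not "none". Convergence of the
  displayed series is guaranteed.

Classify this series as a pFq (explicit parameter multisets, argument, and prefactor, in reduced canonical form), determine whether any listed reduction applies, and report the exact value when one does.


At argument \frac{9}{7}: a 0F0 with upper {-}, lower {-}, scaled by C = \frac{5}{3}. Verdict: the I5 exponential reduction applies (the 0F0 exponential series at x = \frac{9}{7}). Exact value: \frac{5}{3} \cdot e^{\frac{9}{7}}.

Key observation: t_0 = \frac{5}{3} here, and the factor k + 1/2 cancels (top and bottom), leaving prefactor 5/3.
Step ratio: r(k) = \frac{9}{7} * 1 / [(k+1)] - rational in k. x = \frac{9}{7}; t_0 = \frac{5}{3}; negate the roots.


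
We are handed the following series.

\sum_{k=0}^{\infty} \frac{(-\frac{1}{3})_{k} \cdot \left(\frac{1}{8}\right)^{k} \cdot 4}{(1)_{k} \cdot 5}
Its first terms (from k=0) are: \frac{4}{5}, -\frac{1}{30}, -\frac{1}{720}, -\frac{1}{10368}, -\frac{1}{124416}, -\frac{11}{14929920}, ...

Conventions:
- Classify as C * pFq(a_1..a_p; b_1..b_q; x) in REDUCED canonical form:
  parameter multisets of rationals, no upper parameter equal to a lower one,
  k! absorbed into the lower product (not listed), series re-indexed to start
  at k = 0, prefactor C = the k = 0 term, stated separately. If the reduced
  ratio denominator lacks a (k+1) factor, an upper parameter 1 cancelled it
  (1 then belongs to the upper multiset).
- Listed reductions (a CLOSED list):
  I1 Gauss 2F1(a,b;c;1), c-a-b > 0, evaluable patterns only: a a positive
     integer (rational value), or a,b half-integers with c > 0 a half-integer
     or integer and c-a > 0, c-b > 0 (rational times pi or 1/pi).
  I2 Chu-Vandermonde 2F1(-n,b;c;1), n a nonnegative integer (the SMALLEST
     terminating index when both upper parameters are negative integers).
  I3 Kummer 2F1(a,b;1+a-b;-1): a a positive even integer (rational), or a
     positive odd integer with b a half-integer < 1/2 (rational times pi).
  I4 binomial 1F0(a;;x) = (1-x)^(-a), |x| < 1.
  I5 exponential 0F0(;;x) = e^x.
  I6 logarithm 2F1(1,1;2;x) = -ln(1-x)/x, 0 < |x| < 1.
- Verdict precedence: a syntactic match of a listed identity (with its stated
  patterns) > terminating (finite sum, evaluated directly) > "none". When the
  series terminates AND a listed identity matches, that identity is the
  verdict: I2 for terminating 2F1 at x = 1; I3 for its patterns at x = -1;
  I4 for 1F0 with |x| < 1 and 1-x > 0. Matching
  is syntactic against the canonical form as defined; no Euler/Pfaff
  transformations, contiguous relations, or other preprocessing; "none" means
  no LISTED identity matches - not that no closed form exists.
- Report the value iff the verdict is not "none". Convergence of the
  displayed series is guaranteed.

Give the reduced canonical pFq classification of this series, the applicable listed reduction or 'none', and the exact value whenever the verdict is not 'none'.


This is \frac{4}{5} * 1F0(-\frac{1}{3}; -; \frac{1}{8}) in reduced canonical form. Verdict: binomial (I4) matches (the 1F0 binomial series: exponent 1/3, x = \frac{1}{8}). Its exact value is \frac{4}{5} \cdot \left(\frac{7}{8}\right)^{\frac{1}{3}}.

Structural cue: from the first term \frac{4}{5}: the constant factors (C = 4/5) combine into one prefactor.
Ratio: r(k) = \frac{1}{8} * (k-\frac{1}{3}) / [(k+1)] - rational in k. x = \frac{1}{8}; t_0 = \frac{4}{5}; negate the roots.


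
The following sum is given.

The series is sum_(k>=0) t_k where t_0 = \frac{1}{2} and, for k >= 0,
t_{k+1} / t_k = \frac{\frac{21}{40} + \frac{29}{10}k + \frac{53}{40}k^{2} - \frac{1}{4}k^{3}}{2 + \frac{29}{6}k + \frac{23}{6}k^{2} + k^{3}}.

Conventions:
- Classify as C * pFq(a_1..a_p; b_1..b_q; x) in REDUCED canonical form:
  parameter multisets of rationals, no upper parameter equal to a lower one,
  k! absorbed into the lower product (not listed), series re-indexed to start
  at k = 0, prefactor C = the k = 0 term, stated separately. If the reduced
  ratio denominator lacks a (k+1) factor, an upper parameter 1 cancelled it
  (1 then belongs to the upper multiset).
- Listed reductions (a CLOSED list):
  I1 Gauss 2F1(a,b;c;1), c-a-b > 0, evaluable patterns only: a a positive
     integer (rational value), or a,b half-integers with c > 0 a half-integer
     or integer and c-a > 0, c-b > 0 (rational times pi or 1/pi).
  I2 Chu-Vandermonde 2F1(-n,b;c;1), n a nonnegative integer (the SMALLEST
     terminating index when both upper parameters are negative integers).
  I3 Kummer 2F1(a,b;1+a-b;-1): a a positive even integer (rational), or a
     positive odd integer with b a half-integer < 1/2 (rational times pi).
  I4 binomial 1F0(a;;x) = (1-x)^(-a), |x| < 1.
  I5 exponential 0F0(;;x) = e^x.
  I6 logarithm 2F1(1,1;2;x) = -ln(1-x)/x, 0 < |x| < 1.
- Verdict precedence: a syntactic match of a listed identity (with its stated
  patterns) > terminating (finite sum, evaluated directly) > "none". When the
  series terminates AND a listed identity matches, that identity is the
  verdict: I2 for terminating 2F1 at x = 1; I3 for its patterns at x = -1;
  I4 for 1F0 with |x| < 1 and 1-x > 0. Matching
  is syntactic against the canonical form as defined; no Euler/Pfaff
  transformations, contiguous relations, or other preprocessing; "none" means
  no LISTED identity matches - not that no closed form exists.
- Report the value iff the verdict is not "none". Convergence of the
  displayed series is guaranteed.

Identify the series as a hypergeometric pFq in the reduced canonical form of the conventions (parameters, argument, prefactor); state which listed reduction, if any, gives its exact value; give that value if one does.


Reduced: x = -\frac{1}{4}, 2F1, upper = {-7, \frac{1}{5}}, lower = {\frac{4}{3}}, C = \frac{1}{2}. Verdict: terminating. (-7)_k vanishes past k = 7, leaving a 8-term sum, computed directly. Value: \frac{465049442731}{665600000000}.

Structural cue: with t_0 = \frac{1}{2}, factor the ratio over Q (C = 1/2): negated roots = parameters.
Term ratio: r(k) = -\frac{1}{4} * (k-7) (k+\frac{1}{5}) / [(k+\frac{4}{3}) (k+1)] - poly over poly, x = -\frac{1}{4} from leading terms; C = \frac{1}{2} at k = 0.


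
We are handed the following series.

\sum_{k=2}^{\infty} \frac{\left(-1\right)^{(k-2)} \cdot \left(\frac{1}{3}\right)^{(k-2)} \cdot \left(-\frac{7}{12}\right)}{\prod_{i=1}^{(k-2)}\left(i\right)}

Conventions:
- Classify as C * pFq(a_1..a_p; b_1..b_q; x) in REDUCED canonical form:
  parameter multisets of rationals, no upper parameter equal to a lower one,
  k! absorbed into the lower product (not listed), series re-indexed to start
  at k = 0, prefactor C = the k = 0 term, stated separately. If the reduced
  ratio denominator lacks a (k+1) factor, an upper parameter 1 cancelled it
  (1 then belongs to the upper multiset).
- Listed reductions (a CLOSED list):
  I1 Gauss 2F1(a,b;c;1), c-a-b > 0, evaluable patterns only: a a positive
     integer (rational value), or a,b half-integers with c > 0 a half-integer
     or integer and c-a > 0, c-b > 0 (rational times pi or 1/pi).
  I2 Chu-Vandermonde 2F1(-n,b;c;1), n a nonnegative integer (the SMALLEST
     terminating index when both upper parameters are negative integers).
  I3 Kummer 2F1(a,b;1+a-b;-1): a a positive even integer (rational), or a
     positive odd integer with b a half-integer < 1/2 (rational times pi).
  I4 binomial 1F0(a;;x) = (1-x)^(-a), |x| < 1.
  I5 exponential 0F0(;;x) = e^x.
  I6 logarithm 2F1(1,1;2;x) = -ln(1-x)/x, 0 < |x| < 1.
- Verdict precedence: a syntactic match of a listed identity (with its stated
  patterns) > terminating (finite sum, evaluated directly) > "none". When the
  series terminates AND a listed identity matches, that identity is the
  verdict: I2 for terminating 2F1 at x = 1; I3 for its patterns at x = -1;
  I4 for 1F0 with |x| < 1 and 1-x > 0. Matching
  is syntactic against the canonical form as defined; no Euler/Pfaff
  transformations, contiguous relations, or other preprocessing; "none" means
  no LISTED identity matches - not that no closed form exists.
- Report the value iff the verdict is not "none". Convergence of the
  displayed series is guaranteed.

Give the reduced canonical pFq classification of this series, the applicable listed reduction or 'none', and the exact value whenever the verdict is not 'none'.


Reduced: x = -\frac{1}{3}, 0F0, upper = {-}, lower = {-}, C = -\frac{7}{12}. Verdict (x = -\frac{1}{3}): exponential (I5) applies (the 0F0 exponential series at x = -\frac{1}{3}). Its exact value is \left(-\frac{7}{12}\right) \cdot e^{-\frac{1}{3}}.

First insight: x = -\frac{1}{3} and the product of the first k integers (C = -7/12, x = -1/3) is k!.
Consecutive-term ratio: r(k) = -\frac{1}{3} * 1 / [(k+1)] - poly over poly, x = -\frac{1}{3} from leading terms; C = -\frac{7}{12} at k = 0.


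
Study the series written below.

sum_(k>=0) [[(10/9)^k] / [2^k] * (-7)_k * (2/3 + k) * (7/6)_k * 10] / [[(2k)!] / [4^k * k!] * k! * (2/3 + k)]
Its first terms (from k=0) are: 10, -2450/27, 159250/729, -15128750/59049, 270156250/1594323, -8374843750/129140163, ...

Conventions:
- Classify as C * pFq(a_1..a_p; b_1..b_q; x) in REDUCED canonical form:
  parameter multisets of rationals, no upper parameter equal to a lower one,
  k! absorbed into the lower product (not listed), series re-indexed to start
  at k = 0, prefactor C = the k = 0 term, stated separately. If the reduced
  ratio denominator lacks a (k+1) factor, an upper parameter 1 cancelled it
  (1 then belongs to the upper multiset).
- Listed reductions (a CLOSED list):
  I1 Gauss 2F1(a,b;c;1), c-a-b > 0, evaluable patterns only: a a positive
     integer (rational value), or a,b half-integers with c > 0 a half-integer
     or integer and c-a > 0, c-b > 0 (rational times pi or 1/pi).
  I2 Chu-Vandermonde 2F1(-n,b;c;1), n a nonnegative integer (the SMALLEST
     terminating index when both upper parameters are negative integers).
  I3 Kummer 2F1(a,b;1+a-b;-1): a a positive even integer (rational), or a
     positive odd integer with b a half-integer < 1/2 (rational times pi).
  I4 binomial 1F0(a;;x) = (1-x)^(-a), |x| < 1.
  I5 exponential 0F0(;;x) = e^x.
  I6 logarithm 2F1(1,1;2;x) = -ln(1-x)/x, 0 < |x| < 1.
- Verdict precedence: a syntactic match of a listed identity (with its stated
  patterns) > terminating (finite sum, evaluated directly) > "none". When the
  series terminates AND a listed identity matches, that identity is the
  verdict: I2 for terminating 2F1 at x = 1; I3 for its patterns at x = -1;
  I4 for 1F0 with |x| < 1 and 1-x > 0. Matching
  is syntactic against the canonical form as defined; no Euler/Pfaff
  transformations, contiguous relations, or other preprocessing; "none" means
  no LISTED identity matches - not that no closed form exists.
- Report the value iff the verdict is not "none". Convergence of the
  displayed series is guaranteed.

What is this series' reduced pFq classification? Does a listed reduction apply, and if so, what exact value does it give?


Canonical form: C = 10 times 2F1 with upper {-7, 7/6}, lower {1/2}, x = 5/9. Verdict: terminating. With -7 upstairs the series is a 8-term polynomial sum; evaluated term by term. Sum: -5009946173440/3106724901291.

Key step: with t_0 = 10, the lower (2k)!/(4^k k!) block (prefactor 10) is (1/2)_k.
Ratio: r(k) = (5/9) * (k-7) (k+7/6) / [(k+1/2) (k+1)] - poly over poly, x = (5/9) from leading terms; C = 10 at k = 0.


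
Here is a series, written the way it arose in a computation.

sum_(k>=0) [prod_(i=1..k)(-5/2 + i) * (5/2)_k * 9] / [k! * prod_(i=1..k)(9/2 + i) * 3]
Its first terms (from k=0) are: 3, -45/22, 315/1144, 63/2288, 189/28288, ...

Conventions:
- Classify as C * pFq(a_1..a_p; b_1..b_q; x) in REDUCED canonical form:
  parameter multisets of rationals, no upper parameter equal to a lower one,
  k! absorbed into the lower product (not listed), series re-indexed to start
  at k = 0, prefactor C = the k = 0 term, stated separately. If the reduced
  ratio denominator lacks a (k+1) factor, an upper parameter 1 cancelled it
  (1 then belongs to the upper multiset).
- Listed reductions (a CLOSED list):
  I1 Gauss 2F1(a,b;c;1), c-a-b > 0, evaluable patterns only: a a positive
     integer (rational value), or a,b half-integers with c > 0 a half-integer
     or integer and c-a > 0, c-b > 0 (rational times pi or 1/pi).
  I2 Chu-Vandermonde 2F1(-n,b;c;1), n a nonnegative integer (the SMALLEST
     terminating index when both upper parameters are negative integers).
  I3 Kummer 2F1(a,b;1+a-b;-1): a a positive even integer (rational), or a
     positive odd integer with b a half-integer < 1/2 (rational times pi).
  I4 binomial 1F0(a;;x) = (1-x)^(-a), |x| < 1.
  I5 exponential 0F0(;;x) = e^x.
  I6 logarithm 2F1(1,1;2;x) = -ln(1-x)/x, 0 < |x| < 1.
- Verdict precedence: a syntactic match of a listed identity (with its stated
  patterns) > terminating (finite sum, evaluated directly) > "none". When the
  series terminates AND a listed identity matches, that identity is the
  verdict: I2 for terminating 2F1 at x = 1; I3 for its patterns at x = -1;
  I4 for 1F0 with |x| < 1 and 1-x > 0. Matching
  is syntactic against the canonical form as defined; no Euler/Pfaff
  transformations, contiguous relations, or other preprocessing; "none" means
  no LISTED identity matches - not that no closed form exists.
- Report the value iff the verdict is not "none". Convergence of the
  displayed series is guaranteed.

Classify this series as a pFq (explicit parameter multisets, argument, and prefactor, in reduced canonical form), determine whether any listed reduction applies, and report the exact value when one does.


At argument 1: a 2F1 with upper {-3/2, 5/2}, lower {11/2}, scaled by C = 3. Verdict: the half-integer Gauss pattern (I1) matches (x = 1; upper {-3/2, 5/2} half-integers, c = 11/2 in the evaluable pattern). Value: (6615/16384) * pi.

Key step: t_0 = 3 here, and the running product (prefactor 3) telescopes to a rising factorial.
Adjacent-term ratio: r(k) = 1 * (k-3/2) (k+5/2) / [(k+11/2) (k+1)] - poly over poly, x = 1 from leading terms; C = 3 at k = 0.


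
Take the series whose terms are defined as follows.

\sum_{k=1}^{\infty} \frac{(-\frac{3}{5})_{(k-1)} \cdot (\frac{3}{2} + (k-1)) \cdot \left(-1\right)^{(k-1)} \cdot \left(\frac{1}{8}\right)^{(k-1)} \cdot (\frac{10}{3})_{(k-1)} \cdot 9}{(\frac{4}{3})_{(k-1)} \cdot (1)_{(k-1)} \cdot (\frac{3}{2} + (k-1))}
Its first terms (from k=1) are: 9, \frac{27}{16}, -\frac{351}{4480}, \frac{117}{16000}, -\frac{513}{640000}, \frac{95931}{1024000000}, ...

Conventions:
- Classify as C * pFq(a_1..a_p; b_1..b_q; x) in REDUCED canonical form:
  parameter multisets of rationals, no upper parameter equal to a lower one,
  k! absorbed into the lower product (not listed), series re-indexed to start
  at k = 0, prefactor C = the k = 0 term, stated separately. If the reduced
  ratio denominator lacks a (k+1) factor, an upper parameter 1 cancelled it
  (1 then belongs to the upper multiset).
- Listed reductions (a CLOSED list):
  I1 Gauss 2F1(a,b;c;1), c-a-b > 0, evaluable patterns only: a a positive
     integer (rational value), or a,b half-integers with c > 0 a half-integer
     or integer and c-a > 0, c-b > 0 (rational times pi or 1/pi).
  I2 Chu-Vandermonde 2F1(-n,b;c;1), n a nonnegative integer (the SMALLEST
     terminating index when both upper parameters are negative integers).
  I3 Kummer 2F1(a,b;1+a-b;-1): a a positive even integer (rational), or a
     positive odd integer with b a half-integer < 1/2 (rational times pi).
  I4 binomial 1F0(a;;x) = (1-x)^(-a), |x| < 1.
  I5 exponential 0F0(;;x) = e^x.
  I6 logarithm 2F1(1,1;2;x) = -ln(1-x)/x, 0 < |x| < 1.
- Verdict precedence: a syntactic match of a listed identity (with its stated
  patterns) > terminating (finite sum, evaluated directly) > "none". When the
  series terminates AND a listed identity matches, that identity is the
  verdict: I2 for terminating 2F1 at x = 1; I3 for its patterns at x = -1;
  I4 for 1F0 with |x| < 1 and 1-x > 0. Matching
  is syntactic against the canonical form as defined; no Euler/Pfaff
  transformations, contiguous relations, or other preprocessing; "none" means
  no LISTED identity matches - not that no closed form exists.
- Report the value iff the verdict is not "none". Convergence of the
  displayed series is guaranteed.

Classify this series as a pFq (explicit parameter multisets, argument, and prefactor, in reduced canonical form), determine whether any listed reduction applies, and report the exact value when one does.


The series (x = -\frac{1}{8}) is 2F1: upper {-\frac{3}{5}, \frac{10}{3}}, lower {\frac{4}{3}}, prefactor 9. Verdict: none - this 2F1 at x = -\frac{1}{8} matches no listed pattern, and upper {-\frac{3}{5}, \frac{10}{3}} holds no stopper.

Structural cue: t_0 being 9, (1)_k (C = 9) is k! itself.
Step ratio: r(k) = -\frac{1}{8} * (k-\frac{3}{5}) (k+\frac{10}{3}) / [(k+\frac{4}{3}) (k+1)] - poly over poly, x = -\frac{1}{8} from leading terms; C = 9 at k = 0.


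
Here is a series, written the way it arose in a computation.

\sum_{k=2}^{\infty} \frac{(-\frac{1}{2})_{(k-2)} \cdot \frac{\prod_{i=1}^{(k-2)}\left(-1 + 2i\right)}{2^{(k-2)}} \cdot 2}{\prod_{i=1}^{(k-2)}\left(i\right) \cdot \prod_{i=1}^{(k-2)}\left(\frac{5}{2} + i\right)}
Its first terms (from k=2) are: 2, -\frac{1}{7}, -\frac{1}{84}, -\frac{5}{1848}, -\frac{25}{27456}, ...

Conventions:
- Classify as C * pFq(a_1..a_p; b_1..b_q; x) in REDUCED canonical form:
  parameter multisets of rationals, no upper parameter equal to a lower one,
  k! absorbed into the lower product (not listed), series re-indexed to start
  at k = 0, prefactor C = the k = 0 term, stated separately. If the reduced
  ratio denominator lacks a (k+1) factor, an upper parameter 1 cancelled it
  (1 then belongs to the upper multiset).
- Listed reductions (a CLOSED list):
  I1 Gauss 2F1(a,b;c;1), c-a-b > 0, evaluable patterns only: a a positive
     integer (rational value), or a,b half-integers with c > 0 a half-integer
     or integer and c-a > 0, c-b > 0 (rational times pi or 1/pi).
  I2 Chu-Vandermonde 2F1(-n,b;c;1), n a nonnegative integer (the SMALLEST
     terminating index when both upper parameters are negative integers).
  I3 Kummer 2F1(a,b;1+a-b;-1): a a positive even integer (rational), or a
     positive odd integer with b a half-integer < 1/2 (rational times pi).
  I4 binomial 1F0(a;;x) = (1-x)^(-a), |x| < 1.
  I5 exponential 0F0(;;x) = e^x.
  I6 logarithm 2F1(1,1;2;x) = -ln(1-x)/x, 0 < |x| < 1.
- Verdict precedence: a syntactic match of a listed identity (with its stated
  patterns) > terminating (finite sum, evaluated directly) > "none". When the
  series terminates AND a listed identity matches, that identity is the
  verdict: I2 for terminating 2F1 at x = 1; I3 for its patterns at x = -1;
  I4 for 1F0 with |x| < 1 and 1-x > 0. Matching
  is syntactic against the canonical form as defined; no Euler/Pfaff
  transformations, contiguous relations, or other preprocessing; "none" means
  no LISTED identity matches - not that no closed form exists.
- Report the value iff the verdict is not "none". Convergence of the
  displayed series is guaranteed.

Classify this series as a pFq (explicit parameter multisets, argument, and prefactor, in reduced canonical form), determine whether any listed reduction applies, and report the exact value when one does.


The series (x = 1) is 2F1: upper {-\frac{1}{2}, \frac{1}{2}}, lower {\frac{7}{2}}, prefactor 2. Verdict: the half-integer Gauss pattern (I1) applies (x = 1; upper {-\frac{1}{2}, \frac{1}{2}} half-integers, c = \frac{7}{2} in the evaluable pattern). Sum: \frac{75}{128} \cdot \pi.

First insight: t_0 being 2, the lower running product (prefactor 2) is a rising factorial.
Ratio: r(k) = 1 * (k-\frac{1}{2}) (k+\frac{1}{2}) / [(k+\frac{7}{2}) (k+1)] ; factor over Q: parameters, x = 1, and C = 2.


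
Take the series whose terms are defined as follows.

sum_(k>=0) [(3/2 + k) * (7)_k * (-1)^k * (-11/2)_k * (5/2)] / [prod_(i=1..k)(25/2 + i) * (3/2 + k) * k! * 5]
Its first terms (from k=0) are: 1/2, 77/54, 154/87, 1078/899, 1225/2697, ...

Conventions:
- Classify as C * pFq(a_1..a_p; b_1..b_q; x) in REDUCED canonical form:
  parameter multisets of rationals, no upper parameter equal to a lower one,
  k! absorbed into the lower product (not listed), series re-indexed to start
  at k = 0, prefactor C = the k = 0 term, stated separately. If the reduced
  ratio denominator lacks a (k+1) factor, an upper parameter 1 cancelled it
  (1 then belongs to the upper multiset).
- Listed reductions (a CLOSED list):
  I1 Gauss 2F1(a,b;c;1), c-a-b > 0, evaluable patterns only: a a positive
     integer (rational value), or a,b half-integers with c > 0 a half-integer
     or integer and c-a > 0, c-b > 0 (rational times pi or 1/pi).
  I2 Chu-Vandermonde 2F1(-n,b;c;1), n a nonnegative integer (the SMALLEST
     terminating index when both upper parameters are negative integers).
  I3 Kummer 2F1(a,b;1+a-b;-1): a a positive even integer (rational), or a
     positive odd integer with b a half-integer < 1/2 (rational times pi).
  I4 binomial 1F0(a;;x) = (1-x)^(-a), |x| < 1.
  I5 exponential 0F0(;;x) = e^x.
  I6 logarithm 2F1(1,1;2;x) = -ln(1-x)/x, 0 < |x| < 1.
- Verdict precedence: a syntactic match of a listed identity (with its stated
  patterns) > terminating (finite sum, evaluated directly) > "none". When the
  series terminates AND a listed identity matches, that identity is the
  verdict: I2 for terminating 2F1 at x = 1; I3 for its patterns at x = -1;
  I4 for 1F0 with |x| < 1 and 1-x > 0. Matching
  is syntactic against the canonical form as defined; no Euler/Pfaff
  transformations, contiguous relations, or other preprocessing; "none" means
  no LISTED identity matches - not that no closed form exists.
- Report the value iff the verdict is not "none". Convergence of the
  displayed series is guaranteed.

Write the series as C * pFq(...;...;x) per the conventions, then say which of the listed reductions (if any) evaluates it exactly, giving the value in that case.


This is 1/2 * 2F1(-11/2, 7; 27/2; -1) in reduced canonical form. Verdict at x = -1: the Kummer evaluation I3 matches (x = -1; c = 27/2 equals 1+a-b for upper {-11/2, 7}: listed pattern). Its exact value is (929553625/536870912) * pi.

Structural cue: t_0 = 1/2 here, and striking the common factor k + 3/2 reduces the term (C = 1/2).
Step ratio: r(k) = (-1) * (k-11/2) (k+7) / [(k+27/2) (k+1)] - rational; roots negated = parameters, x = (-1), C = 1/2.


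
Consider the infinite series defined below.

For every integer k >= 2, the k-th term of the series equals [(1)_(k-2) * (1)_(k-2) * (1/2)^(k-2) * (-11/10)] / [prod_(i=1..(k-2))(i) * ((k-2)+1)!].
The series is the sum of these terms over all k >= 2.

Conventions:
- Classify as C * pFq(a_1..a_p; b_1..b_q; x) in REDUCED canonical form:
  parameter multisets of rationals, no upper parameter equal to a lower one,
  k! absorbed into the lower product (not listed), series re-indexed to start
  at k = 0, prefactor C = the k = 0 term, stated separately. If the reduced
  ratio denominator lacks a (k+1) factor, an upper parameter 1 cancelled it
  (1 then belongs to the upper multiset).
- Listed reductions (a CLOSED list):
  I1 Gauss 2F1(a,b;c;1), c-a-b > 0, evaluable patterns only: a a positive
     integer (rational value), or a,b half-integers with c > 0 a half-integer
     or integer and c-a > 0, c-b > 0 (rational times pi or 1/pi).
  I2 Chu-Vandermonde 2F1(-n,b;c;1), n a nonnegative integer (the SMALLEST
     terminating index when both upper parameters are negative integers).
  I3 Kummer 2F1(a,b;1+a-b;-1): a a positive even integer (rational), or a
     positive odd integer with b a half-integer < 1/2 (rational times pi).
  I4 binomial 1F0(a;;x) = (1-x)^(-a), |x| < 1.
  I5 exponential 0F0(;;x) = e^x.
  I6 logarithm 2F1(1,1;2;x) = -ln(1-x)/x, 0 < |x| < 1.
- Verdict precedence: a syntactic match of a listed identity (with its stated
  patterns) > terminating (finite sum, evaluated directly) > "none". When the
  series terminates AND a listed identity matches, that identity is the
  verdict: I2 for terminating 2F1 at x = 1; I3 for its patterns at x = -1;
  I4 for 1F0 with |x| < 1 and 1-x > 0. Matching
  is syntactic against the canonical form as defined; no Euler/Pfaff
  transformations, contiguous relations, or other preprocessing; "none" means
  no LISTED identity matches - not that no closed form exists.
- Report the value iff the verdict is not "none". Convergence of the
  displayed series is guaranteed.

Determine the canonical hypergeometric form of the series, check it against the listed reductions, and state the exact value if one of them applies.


The series (x = 1/2) is 2F1: upper {1, 1}, lower {2}, prefactor -11/10. Verdict: logarithm (I6) fires (the logarithm: parameters (1,1;2), x = 1/2). Exact value: (11/5) * ln(1/2).

The tell: x = (1/2) and the denominator's factorial ratio (C = -11/10) is a lower Pochhammer.
Ratio: r(k) = (1/2) * (k+1) (k+1) / [(k+2) (k+1)] - poly over poly, x = (1/2) from leading terms; C = -11/10 at k = 0.


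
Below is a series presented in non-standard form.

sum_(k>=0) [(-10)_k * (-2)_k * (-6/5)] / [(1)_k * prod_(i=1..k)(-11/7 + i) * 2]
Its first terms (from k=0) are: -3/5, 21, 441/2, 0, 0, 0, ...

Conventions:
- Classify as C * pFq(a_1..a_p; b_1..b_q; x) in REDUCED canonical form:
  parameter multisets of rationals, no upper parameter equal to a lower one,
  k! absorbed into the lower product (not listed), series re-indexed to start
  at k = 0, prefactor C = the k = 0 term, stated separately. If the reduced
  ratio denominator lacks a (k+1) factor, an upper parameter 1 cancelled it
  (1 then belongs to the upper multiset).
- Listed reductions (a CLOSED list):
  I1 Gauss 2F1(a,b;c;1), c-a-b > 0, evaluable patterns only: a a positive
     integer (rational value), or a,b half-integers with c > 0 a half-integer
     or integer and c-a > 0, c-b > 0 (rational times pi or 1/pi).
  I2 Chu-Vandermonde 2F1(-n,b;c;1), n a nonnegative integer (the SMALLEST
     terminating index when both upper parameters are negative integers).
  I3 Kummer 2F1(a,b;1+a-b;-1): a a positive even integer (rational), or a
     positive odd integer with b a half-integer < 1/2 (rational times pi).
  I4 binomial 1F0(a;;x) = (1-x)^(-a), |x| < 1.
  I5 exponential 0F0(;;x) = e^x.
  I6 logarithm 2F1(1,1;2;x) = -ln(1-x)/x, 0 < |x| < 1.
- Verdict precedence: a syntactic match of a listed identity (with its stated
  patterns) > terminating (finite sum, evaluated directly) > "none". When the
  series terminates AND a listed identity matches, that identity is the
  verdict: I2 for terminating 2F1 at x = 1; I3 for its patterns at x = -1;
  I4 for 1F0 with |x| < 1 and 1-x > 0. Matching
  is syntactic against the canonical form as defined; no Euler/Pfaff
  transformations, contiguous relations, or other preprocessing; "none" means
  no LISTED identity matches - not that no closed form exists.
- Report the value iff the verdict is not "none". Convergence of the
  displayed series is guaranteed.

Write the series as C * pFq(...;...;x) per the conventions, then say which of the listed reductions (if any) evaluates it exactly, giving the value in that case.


Classification (C = -3/5): 2F1 with upper {-10, -2}, lower {-4/7}, argument x = 1. Verdict at x = 1: Vandermonde's identity (I2) matches (terminating 2F1 at x = 1 with n = 2, b = -10, c = -4/7). Sum: 2409/10.

Key step: t_0 being -3/5, the constant factors (C = -3/5, x = 1) combine into one prefactor.
Ratio: r(k) = 1 * (k-10) (k-2) / [(k-4/7) (k+1)] ; factor over Q: parameters, x = 1, and C = -3/5.


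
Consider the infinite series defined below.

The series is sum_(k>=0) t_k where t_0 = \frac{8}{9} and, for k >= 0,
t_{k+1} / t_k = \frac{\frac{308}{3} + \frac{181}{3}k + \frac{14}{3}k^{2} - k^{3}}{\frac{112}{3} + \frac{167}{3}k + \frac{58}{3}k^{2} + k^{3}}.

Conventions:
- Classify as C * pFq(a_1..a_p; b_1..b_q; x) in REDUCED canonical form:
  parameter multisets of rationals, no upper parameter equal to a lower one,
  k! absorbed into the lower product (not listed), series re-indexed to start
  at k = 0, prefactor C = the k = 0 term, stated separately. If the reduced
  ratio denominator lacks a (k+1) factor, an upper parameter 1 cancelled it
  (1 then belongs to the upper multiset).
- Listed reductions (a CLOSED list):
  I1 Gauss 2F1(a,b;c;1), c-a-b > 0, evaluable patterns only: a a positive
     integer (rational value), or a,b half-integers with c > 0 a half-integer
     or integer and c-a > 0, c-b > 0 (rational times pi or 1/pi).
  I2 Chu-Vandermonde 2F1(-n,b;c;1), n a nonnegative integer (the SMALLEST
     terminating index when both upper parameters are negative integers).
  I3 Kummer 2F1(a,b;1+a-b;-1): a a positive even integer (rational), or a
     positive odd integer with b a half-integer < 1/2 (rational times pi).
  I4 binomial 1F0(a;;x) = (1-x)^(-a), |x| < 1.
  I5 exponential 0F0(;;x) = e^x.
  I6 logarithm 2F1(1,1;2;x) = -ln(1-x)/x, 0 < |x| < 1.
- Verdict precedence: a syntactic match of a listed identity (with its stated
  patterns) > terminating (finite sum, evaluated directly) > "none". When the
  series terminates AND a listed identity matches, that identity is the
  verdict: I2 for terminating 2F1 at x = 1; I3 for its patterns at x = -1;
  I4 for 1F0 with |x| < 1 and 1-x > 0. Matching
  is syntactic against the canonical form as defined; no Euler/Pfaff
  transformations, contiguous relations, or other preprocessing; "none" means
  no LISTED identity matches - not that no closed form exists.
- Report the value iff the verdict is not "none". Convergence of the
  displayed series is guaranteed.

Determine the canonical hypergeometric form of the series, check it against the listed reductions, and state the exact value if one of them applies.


The series (x = -1) is 2F1: upper {-11, 4}, lower {16}, prefactor \frac{8}{9}. Verdict: Kummer (I3) fires (x = -1; c = 16 equals 1+a-b for upper {-11, 4}: listed pattern). Value: \frac{140}{9}.

Key observation: from the first term \frac{8}{9}: the parameter 7/3 appears in both the upper and lower lists and cancels.
Ratio: r(k) = -1 * (k-11) (k+4) / [(k+16) (k+1)] - rational in k, leading ratio -1; with t_0 = \frac{8}{9}, classification follows.


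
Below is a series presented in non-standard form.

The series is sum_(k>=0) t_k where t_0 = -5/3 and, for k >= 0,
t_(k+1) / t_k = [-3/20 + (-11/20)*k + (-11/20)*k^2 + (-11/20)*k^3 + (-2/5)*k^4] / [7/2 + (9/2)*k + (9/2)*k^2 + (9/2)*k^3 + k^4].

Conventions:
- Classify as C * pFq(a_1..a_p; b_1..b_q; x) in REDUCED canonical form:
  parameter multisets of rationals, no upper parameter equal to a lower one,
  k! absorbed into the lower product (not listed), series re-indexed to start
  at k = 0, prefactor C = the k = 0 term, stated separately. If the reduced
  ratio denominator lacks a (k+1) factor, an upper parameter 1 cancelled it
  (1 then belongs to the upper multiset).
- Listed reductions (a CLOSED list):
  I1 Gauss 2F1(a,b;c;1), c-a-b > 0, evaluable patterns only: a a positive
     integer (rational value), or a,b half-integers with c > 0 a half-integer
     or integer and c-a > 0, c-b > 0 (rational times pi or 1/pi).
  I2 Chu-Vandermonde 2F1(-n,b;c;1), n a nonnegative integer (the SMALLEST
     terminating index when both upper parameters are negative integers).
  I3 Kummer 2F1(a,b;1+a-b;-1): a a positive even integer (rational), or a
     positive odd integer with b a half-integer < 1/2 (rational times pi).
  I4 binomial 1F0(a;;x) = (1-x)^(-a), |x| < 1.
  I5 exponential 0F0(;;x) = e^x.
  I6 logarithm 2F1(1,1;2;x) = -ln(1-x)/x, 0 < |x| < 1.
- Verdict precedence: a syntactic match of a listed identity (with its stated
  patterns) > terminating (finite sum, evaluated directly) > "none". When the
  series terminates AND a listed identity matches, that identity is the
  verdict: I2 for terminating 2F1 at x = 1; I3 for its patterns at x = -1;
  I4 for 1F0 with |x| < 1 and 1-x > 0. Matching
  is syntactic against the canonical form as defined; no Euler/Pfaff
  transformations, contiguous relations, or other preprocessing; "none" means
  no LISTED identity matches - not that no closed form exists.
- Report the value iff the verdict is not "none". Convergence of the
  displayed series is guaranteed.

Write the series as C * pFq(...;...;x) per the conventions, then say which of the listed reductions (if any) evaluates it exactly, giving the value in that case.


Classification (C = -5/3): 2F1 with upper {3/8, 1}, lower {7/2}, argument x = -2/5. Verdict: none. Every listed pattern misses the 2F1 form at -2/5, upper {3/8, 1}.

The tell: t_0 being -5/3, cancel k^2 + 1 from the displayed ratio first; then C = -5/3, x = -2/5.
Term ratio: r(k) = (-2/5) * (k+3/8) (k+1) / [(k+7/2) (k+1)] - rational; roots negated = parameters, x = (-2/5), C = -5/3.


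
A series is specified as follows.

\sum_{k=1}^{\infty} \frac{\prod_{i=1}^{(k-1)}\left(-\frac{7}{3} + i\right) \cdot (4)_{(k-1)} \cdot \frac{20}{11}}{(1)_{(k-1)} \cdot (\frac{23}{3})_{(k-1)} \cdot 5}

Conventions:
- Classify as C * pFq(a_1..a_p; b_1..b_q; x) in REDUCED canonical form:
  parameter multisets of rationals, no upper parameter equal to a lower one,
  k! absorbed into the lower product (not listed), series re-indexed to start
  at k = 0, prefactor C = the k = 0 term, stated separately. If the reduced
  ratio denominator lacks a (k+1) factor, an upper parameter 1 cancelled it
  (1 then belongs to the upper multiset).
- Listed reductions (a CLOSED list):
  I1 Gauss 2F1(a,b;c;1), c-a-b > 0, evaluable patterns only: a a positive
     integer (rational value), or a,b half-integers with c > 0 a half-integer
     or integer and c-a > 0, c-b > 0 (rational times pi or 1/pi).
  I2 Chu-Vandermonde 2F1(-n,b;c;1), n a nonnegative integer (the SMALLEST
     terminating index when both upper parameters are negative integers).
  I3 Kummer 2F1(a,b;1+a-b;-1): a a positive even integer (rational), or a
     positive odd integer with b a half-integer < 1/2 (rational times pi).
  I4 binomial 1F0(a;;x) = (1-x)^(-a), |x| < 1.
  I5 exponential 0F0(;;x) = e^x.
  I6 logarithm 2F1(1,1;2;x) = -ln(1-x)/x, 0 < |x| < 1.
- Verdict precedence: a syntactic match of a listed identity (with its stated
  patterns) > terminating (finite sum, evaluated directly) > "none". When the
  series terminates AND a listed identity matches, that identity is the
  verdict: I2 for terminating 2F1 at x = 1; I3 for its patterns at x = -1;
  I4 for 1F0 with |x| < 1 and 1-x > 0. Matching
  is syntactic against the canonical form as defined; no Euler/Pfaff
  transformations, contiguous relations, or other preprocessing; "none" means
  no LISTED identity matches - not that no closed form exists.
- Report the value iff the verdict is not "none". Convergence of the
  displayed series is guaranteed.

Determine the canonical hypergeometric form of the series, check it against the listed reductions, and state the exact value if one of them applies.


Classification (C = \frac{4}{11}): 2F1 with upper {-\frac{4}{3}, 4}, lower {\frac{23}{3}}, argument x = 1. Verdict: Gauss's theorem (I1) applies (x = 1: the Gamma ratio telescopes since c-a-b = 5 > 0 and a = 4 in Z>0). Its exact value is \frac{34}{243}.

First insight: from the first term \frac{4}{11}: the running product (C = 4/11) telescopes to a rising factorial.
Adjacent-term ratio: r(k) = 1 * (k-\frac{4}{3}) (k+4) / [(k+\frac{23}{3}) (k+1)] - poly over poly, x = 1 from leading terms; C = \frac{4}{11} at k = 0.


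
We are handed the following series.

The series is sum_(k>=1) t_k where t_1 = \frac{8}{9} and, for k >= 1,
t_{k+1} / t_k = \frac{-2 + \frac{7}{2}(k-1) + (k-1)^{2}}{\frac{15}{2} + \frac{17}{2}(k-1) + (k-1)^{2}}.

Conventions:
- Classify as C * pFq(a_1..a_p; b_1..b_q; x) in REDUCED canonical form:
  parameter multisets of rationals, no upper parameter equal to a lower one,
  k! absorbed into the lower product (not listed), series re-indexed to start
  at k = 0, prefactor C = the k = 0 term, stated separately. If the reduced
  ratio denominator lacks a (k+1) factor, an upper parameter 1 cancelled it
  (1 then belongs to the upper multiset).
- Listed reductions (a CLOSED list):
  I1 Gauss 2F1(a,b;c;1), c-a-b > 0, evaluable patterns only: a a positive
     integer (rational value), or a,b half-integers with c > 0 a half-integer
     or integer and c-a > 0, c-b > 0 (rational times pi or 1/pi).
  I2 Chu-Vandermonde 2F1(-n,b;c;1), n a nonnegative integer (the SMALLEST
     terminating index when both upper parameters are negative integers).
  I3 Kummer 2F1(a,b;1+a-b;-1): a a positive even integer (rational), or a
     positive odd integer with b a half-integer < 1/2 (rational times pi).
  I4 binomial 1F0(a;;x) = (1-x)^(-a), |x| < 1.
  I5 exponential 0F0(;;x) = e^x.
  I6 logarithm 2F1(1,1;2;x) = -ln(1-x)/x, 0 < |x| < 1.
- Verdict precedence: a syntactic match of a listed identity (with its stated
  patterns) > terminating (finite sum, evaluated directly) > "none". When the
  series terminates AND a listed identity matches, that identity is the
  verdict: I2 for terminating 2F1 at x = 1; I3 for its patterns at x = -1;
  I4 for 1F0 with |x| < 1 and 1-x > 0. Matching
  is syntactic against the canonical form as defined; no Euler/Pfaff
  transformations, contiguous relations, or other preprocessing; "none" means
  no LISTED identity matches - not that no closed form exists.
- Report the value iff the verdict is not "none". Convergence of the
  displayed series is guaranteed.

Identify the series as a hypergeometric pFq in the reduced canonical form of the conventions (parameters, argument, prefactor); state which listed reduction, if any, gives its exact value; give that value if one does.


Key observation: x = 1 and the expanded ratio factors over Q; C = 8/9, x = 1, roots give parameters.
Consecutive-term ratio: r(k) = 1 * (k-\frac{1}{2}) (k+4) / [(k+\frac{15}{2}) (k+1)] - poly over poly, x = 1 from leading terms; C = \frac{8}{9} at k = 0.

Reduced: x = 1, 2F1, upper = {-\frac{1}{2}, 4}, lower = {\frac{15}{2}}, C = \frac{8}{9}. Verdict (x = 1): Gauss (I1, integer-parameter pattern) applies (x = 1: the Gamma ratio telescopes since c-a-b = 4 > 0 and a = 4 in Z>0). Its exact value is \frac{143}{240}.
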